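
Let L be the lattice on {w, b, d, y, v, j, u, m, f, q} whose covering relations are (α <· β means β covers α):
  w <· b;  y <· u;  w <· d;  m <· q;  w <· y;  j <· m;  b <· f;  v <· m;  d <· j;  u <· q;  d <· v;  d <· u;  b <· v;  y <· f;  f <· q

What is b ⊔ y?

Common upper bounds of {b, y}: f, q.
The least among these is f.

f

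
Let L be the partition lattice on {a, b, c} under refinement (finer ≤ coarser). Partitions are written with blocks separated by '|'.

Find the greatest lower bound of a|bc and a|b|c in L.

a|b|c

Common lower bounds of {a|bc, a|b|c}: a|b|c.
The greatest among these is a|b|c.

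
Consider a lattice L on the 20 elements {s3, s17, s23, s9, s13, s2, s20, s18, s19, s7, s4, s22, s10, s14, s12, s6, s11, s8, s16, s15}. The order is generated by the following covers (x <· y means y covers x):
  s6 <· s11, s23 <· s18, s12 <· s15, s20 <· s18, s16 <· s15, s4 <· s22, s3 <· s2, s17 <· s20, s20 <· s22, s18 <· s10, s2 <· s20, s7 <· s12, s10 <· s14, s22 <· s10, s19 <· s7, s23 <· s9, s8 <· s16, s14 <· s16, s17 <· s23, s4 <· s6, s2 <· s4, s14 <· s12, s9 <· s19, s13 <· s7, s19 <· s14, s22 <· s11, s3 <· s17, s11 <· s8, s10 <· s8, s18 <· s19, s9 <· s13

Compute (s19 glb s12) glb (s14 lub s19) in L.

s19 ∧ s12 = s19
s14 ∨ s19 = s14
s19 ∧ s14 = s19

s19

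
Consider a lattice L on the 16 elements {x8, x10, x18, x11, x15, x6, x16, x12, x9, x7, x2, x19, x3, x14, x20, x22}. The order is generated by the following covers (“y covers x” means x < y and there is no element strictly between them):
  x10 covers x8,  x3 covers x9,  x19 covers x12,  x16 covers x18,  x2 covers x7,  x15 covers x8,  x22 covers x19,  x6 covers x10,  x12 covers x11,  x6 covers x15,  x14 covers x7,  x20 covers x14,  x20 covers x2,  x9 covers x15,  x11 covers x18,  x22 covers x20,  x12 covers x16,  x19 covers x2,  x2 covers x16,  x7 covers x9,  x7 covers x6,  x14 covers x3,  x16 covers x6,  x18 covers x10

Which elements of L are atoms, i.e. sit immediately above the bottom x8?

x10, x15

The atoms are exactly the elements that cover x8: x10, x15.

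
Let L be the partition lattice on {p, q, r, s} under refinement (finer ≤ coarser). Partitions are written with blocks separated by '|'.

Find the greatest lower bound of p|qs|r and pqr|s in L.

The meet (common refinement) of p|qs|r and pqr|s intersects blocks pairwise, giving p|q|r|s.

p|q|r|s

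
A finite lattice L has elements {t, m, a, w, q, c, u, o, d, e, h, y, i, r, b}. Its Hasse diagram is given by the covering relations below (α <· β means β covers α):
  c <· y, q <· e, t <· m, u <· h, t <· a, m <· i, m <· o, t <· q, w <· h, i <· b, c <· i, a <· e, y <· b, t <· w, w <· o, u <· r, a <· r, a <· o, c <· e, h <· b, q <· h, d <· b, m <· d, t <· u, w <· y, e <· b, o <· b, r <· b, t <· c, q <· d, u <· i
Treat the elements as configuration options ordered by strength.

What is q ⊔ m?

d

Common upper bounds of {q, m}: b, d.
The least among these is d.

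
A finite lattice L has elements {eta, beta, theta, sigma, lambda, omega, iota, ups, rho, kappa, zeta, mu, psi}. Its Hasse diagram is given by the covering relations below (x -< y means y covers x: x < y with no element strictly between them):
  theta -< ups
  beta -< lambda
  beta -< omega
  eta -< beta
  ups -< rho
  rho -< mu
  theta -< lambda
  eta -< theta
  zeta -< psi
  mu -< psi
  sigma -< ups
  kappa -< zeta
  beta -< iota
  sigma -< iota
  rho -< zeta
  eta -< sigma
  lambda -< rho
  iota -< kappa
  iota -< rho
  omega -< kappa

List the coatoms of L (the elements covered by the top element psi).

The coatoms are exactly the elements covered by psi: mu, zeta.

mu, zeta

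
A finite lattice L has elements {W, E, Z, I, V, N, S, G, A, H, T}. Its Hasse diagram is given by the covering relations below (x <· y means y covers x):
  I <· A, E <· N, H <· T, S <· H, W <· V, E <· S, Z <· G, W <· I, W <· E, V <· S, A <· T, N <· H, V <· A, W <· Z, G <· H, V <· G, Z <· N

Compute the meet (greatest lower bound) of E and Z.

Common lower bounds of {E, Z}: W.
The greatest among these is W.

W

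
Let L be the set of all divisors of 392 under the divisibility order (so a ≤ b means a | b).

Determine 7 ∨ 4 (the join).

28

In the divisibility order, the join is the least common multiple: lcm(7, 4) = 28.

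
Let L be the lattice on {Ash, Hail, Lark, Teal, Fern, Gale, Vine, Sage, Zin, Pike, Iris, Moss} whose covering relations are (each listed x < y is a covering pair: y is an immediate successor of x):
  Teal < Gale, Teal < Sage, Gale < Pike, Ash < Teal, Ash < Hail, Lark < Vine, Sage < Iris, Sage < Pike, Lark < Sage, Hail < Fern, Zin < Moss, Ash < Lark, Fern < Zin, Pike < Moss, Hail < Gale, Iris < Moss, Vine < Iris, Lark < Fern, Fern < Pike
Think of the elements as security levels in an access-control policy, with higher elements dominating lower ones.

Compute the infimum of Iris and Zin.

Common lower bounds of {Iris, Zin}: Ash, Lark.
The greatest among these is Lark.

Lark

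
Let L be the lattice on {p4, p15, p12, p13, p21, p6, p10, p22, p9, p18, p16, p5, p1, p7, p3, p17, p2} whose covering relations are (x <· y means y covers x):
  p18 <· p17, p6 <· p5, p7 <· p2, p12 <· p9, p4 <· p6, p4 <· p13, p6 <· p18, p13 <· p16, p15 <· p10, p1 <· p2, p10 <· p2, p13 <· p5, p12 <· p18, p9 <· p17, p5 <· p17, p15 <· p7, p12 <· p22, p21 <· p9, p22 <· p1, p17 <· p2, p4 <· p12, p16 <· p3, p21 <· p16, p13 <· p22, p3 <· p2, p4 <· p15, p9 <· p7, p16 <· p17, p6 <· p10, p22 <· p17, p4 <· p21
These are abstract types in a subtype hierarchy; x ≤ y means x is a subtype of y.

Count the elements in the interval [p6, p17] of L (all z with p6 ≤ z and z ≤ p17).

The interval [p6, p17] = {p17, p18, p5, p6}, which has 4 elements.

4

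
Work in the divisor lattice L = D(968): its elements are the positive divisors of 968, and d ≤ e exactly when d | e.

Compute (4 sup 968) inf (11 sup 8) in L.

88

4 ∨ 968 = 968
11 ∨ 8 = 88
968 ∧ 88 = 88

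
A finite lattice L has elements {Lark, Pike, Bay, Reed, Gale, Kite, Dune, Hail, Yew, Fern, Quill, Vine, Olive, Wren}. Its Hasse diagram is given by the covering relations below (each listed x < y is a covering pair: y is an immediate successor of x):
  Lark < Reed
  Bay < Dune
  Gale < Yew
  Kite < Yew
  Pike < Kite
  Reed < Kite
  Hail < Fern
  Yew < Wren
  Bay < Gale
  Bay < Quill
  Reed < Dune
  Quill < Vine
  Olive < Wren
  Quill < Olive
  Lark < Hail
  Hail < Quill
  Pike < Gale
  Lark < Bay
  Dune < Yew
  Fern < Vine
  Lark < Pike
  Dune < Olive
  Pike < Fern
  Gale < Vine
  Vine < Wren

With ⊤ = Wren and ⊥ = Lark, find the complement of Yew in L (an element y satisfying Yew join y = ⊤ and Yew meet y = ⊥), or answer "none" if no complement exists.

Need y with Yew ∨ y = Wren and Yew ∧ y = Lark.
Checking each element gives: Hail.

Hail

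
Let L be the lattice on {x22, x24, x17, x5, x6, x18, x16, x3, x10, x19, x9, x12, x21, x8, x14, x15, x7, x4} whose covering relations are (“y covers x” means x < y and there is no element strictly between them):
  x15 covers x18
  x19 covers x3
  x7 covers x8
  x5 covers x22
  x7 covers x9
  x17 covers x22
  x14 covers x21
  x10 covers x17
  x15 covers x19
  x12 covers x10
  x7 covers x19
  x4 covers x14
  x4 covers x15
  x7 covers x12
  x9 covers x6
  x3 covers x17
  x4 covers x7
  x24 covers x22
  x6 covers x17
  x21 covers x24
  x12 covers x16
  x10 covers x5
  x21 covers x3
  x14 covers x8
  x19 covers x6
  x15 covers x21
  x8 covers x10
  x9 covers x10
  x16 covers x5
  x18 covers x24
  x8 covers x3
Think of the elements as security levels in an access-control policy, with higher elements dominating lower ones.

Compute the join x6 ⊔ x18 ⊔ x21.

Common upper bounds of {x6, x18, x21}: x15, x4.
The least among these is x15.

x15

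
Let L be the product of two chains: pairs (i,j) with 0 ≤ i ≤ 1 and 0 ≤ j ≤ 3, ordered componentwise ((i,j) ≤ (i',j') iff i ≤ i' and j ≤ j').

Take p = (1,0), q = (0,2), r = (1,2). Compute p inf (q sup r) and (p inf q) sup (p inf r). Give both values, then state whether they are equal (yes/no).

q sup r = (1,2), so p inf (q sup r) = (1,0) inf (1,2) = (1,0).
p inf q = (0,0) and p inf r = (1,0), so (p inf q) sup (p inf r) = (0,0) sup (1,0) = (1,0).
Equal: yes.

(1,0); (1,0); yes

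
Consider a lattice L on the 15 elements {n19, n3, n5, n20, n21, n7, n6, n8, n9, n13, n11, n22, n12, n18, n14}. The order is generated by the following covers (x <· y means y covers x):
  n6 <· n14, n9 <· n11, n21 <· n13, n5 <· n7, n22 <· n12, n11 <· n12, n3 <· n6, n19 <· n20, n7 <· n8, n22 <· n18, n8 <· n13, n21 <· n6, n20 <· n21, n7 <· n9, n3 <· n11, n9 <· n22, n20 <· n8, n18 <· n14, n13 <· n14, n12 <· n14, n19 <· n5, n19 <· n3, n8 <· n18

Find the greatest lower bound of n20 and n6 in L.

n20

Common lower bounds of {n20, n6}: n19, n20.
The greatest among these is n20.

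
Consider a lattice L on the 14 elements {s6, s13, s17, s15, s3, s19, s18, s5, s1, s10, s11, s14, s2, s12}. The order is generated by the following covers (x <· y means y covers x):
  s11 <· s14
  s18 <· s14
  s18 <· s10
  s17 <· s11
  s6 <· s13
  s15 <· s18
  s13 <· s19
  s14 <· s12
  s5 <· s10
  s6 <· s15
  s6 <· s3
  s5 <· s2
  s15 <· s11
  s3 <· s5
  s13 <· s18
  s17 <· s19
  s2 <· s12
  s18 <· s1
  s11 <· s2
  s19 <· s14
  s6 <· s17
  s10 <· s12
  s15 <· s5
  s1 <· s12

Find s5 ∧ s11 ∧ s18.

s15

Common lower bounds of {s5, s11, s18}: s15, s6.
The greatest among these is s15.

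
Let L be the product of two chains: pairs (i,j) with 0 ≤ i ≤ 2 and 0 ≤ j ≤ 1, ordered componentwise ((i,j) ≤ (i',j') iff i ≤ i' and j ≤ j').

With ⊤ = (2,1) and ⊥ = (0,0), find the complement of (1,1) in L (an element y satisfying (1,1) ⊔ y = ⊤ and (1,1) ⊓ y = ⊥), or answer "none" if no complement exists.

For every candidate y, either (1,1) ∨ y ≠ (2,1) or (1,1) ∧ y ≠ (0,0); no complement exists.

none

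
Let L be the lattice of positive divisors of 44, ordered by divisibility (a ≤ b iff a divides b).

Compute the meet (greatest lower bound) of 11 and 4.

1

In the divisibility order, the meet is the greatest common divisor: gcd(11, 4) = 1.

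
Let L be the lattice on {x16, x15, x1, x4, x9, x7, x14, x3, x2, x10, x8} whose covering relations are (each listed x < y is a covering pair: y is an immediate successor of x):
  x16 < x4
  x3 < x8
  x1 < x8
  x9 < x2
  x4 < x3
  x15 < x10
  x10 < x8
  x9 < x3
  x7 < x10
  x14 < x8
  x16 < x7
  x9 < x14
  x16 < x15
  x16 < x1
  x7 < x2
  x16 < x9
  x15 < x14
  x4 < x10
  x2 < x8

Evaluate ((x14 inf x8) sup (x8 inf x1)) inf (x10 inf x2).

x14 ∧ x8 = x14
x8 ∧ x1 = x1
x14 ∨ x1 = x8
x10 ∧ x2 = x7
x8 ∧ x7 = x7

x7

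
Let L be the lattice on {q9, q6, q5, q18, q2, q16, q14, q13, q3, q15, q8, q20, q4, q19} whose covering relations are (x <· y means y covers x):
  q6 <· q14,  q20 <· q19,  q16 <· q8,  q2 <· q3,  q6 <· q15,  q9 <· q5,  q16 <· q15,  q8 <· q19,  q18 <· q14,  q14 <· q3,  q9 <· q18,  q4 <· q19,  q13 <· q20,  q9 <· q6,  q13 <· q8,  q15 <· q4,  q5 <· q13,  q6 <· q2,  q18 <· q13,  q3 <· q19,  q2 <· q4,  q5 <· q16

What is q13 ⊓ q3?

Common lower bounds of {q13, q3}: q18, q9.
The greatest among these is q18.

q18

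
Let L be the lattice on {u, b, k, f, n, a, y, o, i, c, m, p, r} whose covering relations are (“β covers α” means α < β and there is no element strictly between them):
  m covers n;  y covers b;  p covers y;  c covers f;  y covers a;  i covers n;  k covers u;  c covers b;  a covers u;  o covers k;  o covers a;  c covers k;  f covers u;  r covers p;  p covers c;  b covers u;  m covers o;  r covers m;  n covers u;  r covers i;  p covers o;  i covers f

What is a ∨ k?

o

Common upper bounds of {a, k}: m, o, p, r.
The least among these is o.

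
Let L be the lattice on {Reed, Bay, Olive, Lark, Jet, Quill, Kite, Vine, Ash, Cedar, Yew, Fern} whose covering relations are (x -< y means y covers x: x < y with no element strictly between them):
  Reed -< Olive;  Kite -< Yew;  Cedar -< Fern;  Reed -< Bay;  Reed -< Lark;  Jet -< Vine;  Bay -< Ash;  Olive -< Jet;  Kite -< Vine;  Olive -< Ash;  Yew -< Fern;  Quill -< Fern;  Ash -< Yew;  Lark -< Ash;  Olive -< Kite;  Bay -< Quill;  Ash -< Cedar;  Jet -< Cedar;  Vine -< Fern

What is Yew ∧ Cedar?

Ash

Common lower bounds of {Yew, Cedar}: Ash, Bay, Lark, Olive, Reed.
The greatest among these is Ash.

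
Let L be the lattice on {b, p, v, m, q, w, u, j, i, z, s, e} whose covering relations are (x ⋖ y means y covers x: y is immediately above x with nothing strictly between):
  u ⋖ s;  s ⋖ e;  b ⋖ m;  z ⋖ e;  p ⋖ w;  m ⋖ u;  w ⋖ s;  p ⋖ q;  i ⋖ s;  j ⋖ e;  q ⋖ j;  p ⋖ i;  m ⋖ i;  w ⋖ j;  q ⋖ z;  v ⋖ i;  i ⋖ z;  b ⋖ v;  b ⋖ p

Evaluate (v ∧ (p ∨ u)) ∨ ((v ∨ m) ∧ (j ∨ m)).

i

p ∨ u = s
v ∧ s = v
v ∨ m = i
j ∨ m = e
i ∧ e = i
v ∨ i = i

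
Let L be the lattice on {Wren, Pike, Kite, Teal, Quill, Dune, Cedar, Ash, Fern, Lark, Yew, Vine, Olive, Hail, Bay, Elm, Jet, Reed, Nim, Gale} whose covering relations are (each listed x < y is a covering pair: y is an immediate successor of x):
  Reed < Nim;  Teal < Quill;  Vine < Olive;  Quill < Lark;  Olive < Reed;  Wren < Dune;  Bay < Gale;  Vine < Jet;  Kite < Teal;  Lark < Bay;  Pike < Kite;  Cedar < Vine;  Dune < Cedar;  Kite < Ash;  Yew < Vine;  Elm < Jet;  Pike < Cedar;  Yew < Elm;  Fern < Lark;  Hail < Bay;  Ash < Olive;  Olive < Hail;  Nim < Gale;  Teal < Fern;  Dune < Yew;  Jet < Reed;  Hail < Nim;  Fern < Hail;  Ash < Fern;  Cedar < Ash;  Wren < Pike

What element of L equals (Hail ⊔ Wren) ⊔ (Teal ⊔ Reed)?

Nim

Hail ∨ Wren = Hail
Teal ∨ Reed = Nim
Hail ∨ Nim = Nim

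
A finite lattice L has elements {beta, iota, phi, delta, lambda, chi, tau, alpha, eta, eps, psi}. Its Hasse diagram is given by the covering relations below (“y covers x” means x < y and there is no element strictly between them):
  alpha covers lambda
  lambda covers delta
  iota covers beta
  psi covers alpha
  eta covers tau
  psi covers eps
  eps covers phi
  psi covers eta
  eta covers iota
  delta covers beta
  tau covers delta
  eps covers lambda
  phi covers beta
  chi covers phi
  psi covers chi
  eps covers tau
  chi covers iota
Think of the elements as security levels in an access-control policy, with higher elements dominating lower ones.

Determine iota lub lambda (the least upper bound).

Common upper bounds of {iota, lambda}: psi.
The least among these is psi.

psi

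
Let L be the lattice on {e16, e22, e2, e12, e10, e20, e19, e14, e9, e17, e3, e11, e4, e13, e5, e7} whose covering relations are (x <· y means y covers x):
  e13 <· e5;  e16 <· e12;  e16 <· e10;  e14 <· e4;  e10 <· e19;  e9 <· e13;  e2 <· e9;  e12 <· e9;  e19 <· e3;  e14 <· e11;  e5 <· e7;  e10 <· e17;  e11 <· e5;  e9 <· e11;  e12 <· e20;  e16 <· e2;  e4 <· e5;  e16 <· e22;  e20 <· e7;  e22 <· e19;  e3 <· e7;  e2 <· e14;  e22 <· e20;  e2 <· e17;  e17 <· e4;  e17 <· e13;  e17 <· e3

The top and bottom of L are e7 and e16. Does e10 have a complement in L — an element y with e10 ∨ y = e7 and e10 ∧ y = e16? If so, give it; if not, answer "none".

e20

Need y with e10 ∨ y = e7 and e10 ∧ y = e16.
Checking each element gives: e20.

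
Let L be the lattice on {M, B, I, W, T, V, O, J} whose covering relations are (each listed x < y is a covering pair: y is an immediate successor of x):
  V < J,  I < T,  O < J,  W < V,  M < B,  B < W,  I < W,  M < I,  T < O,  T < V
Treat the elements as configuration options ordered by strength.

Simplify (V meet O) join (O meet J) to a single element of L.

O

V ∧ O = T
O ∧ J = O
T ∨ O = O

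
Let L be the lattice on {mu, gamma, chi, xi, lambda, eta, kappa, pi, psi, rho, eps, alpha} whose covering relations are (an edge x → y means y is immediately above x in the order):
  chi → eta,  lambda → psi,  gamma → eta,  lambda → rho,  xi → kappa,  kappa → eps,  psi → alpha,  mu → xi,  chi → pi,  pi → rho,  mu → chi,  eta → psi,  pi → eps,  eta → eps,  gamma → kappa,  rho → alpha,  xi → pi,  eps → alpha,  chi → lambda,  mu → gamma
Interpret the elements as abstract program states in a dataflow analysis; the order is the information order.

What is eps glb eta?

eta

Common lower bounds of {eps, eta}: chi, eta, gamma, mu.
The greatest among these is eta.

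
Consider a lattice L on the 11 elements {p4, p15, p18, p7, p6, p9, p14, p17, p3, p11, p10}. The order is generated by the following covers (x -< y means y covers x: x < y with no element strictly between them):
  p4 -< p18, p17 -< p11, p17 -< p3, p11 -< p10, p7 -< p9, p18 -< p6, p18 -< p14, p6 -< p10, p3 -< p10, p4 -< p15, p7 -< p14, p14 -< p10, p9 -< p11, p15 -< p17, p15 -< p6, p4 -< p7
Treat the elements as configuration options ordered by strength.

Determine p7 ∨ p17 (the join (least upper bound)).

Common upper bounds of {p7, p17}: p10, p11.
The least among these is p11.

p11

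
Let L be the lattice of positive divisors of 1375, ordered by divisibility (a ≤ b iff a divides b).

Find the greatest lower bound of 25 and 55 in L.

5

Common lower bounds of {25, 55}: 1, 5.
The greatest among these is 5.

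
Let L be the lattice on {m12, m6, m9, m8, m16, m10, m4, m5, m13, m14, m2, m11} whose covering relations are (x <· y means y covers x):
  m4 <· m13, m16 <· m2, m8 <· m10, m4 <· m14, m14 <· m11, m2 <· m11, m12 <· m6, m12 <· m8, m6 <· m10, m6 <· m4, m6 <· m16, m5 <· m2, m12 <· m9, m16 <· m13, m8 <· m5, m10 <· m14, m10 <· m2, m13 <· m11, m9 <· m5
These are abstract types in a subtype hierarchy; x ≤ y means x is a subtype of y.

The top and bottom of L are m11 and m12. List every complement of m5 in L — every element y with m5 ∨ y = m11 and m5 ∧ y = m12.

Need y with m5 ∨ y = m11 and m5 ∧ y = m12.
Checking each element gives: m13, m4.

m13, m4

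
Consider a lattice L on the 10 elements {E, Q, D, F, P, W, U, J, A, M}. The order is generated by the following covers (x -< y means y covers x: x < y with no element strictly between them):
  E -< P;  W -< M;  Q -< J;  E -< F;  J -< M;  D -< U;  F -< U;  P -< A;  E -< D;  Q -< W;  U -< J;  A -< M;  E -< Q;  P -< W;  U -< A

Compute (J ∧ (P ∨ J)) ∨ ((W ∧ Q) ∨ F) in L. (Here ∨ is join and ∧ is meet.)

J

P ∨ J = M
J ∧ M = J
W ∧ Q = Q
Q ∨ F = J
J ∨ J = J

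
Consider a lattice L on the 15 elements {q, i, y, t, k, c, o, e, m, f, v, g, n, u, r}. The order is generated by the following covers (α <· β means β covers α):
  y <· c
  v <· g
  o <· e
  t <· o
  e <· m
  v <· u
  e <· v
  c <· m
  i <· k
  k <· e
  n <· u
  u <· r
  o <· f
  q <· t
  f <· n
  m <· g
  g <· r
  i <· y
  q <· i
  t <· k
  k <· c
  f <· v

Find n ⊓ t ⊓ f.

Common lower bounds of {n, t, f}: q, t.
The greatest among these is t.

t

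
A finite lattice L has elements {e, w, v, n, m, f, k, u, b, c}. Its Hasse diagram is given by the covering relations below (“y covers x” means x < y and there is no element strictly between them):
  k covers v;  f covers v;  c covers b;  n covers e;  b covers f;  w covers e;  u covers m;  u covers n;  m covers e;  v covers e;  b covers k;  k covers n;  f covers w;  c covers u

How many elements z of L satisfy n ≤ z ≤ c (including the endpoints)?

5

The interval [n, c] = {b, c, k, n, u}, which has 5 elements.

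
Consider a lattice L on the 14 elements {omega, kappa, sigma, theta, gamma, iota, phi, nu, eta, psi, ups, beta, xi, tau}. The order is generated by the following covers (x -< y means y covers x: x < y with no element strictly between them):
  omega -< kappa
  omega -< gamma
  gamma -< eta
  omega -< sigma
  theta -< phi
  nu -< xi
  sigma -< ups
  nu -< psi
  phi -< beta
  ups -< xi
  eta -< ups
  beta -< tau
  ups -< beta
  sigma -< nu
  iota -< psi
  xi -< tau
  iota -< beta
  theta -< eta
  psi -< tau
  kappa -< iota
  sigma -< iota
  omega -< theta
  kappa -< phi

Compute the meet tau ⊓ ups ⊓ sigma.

Common lower bounds of {tau, ups, sigma}: omega, sigma.
The greatest among these is sigma.

sigma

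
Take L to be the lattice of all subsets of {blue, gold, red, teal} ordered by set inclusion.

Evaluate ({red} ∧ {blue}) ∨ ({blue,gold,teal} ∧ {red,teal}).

{teal}

{red} ∧ {blue} = {}
{blue,gold,teal} ∧ {red,teal} = {teal}
{} ∨ {teal} = {teal}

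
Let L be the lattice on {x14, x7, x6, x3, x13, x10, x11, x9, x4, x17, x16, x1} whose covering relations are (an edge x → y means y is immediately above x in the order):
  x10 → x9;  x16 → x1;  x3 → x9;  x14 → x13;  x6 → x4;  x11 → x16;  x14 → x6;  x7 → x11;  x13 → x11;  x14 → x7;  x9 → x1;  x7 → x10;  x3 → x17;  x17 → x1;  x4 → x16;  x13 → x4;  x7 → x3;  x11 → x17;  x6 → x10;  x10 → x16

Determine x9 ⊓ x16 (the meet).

Common lower bounds of {x9, x16}: x10, x14, x6, x7.
The greatest among these is x10.

x10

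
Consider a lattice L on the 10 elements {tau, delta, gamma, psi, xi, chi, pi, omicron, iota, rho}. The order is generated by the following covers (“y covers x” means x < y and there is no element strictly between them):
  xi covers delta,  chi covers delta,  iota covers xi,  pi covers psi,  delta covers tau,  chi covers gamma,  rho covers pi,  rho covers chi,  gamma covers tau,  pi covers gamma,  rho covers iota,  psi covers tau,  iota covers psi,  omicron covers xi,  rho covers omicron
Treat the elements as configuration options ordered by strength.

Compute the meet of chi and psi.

tau

Common lower bounds of {chi, psi}: tau.
The greatest among these is tau.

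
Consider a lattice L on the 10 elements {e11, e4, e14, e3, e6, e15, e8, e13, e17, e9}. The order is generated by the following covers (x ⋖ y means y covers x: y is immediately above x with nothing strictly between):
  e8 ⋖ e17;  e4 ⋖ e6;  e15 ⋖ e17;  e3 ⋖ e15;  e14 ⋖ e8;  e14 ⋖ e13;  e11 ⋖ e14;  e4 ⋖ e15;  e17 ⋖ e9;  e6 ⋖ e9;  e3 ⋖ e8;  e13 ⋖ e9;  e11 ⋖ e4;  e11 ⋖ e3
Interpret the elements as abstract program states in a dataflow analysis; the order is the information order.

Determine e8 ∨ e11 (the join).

Common upper bounds of {e8, e11}: e17, e8, e9.
The least among these is e8.

e8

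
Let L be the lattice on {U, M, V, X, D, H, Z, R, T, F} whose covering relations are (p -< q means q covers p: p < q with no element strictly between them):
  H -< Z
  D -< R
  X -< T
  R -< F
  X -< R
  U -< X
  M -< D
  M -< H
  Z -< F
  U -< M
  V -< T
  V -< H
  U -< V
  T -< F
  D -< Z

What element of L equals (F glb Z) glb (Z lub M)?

Z

F ∧ Z = Z
Z ∨ M = Z
Z ∧ Z = Z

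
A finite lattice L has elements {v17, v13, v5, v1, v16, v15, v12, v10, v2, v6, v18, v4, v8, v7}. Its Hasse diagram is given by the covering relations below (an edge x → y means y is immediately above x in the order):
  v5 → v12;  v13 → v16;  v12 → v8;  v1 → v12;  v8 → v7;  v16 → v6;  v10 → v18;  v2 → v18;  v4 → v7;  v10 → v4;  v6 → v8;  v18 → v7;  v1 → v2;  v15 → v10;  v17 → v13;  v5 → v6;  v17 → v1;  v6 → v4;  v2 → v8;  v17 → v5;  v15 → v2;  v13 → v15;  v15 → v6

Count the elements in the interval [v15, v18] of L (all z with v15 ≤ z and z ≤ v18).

The interval [v15, v18] = {v10, v15, v18, v2}, which has 4 elements.

4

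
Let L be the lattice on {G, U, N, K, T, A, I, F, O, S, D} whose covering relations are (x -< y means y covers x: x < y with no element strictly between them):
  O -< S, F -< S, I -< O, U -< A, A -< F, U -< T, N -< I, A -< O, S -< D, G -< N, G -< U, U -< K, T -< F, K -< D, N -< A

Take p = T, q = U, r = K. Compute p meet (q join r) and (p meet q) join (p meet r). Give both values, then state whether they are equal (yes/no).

q join r = K, so p meet (q join r) = T meet K = U.
p meet q = U and p meet r = U, so (p meet q) join (p meet r) = U join U = U.
Equal: yes.

U; U; yes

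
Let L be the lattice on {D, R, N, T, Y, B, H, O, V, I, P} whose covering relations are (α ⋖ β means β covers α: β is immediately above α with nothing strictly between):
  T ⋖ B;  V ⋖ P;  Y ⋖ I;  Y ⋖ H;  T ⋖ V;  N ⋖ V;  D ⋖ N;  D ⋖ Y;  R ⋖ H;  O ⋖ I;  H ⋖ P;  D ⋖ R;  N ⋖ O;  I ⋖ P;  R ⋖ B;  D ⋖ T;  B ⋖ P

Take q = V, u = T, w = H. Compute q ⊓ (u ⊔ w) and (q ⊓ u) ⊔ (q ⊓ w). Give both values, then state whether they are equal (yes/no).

V; T; no

u ⊔ w = P, so q ⊓ (u ⊔ w) = V ⊓ P = V.
q ⊓ u = T and q ⊓ w = D, so (q ⊓ u) ⊔ (q ⊓ w) = T ⊔ D = T.
Equal: no.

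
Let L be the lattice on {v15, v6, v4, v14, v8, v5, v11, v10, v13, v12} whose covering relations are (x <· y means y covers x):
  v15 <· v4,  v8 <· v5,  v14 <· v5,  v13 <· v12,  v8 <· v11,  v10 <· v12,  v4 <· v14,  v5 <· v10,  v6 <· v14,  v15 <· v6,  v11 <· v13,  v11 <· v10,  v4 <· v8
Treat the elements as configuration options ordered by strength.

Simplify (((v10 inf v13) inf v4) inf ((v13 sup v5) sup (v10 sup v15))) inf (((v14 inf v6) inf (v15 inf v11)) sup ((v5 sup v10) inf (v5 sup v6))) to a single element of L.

v4

v10 ∧ v13 = v11
v11 ∧ v4 = v4
v13 ∨ v5 = v12
v10 ∨ v15 = v10
v12 ∨ v10 = v12
v4 ∧ v12 = v4
v14 ∧ v6 = v6
v15 ∧ v11 = v15
v6 ∧ v15 = v15
v5 ∨ v10 = v10
v5 ∨ v6 = v5
v10 ∧ v5 = v5
v15 ∨ v5 = v5
v4 ∧ v5 = v4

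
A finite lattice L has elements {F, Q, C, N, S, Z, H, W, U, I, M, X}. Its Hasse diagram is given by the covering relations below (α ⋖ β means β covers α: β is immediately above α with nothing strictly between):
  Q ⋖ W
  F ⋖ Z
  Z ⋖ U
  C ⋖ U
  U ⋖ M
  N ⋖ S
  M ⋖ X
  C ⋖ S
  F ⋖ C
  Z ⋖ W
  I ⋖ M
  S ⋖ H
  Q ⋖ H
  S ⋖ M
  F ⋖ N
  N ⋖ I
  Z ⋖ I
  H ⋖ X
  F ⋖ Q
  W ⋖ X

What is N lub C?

S

Common upper bounds of {N, C}: H, M, S, X.
The least among these is S.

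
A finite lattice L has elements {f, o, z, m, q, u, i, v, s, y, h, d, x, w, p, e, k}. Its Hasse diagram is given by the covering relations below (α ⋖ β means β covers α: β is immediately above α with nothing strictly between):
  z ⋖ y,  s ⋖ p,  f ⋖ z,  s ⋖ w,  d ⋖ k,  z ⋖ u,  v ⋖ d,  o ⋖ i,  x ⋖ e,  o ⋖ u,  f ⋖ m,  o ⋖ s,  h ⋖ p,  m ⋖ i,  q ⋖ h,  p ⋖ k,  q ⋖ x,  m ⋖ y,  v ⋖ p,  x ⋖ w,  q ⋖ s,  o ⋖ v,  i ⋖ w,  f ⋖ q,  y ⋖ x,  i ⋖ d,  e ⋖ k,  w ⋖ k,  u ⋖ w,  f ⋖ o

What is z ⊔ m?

y

Common upper bounds of {z, m}: e, k, w, x, y.
The least among these is y.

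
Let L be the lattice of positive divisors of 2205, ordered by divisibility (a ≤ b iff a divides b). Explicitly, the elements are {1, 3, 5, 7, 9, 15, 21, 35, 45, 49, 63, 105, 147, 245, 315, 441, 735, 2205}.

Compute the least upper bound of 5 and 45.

Common upper bounds of {5, 45}: 2205, 315, 45.
The least among these is 45.

45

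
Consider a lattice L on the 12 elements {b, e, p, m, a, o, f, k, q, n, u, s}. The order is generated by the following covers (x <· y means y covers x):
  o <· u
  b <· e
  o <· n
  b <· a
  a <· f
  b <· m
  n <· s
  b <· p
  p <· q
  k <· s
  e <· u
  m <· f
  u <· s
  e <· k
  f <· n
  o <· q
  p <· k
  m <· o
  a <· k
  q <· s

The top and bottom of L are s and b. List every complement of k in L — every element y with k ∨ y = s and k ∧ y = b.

Need y with k ∨ y = s and k ∧ y = b.
Checking each element gives: m, o.

m, o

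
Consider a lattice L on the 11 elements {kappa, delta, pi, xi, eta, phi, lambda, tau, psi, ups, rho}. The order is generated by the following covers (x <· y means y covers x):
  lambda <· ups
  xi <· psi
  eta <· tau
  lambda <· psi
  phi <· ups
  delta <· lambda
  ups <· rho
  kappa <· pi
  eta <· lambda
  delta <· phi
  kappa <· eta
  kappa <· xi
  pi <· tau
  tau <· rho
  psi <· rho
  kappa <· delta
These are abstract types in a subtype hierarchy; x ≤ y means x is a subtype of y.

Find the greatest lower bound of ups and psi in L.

Common lower bounds of {ups, psi}: delta, eta, kappa, lambda.
The greatest among these is lambda.

lambda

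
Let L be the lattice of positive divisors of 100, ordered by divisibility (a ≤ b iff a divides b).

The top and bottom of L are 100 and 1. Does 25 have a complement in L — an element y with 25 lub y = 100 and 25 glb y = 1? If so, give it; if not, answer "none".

4

Need y with 25 ∨ y = 100 and 25 ∧ y = 1.
Checking each element gives: 4.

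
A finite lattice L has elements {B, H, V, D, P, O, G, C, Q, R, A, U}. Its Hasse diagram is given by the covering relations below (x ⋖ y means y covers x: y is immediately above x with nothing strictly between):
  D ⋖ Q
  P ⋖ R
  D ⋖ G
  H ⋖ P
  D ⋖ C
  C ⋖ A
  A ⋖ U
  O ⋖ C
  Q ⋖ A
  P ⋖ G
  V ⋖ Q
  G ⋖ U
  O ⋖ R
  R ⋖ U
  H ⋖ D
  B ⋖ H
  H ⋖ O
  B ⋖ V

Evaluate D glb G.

D

D ∧ G = D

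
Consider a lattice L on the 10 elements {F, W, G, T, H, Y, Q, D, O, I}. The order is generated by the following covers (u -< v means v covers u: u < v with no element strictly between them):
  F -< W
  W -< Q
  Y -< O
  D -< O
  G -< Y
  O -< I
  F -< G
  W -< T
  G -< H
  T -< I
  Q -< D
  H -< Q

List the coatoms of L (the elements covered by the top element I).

O, T

The coatoms are exactly the elements covered by I: O, T.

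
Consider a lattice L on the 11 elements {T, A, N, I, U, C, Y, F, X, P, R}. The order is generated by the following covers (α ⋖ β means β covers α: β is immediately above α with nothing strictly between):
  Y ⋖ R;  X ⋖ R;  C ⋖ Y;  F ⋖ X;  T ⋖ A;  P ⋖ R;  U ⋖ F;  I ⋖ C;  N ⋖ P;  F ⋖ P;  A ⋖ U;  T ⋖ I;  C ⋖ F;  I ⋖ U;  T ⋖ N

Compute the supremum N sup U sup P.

Common upper bounds of {N, U, P}: P, R.
The least among these is P.

P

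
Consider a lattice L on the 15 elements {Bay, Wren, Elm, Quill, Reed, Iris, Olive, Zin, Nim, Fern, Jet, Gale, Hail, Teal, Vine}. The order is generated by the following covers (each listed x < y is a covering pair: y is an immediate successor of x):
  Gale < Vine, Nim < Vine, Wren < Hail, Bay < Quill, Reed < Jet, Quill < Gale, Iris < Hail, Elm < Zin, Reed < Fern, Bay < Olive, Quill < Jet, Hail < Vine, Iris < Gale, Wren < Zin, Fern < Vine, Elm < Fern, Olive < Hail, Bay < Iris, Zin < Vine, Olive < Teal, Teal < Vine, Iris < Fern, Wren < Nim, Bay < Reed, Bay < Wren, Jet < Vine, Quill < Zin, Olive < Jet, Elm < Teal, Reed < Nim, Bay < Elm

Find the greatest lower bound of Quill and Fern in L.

Common lower bounds of {Quill, Fern}: Bay.
The greatest among these is Bay.

Bay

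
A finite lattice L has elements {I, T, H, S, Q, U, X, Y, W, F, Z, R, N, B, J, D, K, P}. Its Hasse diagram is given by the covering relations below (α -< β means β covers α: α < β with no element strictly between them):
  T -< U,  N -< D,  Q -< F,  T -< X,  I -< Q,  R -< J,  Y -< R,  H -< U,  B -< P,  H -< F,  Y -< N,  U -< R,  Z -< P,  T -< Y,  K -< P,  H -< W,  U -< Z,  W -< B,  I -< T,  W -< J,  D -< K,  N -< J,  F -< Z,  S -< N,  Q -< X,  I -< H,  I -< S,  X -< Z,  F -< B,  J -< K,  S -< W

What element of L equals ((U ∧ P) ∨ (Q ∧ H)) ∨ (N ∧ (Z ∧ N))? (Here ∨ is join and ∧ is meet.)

U ∧ P = U
Q ∧ H = I
U ∨ I = U
Z ∧ N = T
N ∧ T = T
U ∨ T = U

U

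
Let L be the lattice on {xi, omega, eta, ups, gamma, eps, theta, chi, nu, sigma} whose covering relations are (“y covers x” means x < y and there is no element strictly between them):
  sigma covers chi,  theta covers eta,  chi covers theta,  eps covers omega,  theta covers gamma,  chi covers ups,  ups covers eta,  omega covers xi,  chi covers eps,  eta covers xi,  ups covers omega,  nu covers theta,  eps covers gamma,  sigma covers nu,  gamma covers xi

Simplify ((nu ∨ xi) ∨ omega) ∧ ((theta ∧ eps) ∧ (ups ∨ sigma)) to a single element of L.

nu ∨ xi = nu
nu ∨ omega = sigma
theta ∧ eps = gamma
ups ∨ sigma = sigma
gamma ∧ sigma = gamma
sigma ∧ gamma = gamma

gamma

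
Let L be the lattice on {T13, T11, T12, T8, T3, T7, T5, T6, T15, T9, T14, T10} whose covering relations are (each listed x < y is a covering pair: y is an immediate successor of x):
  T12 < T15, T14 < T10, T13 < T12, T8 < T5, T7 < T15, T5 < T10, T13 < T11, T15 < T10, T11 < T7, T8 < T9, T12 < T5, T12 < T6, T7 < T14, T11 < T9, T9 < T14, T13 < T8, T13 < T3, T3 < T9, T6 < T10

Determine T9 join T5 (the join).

T10

Common upper bounds of {T9, T5}: T10.
The least among these is T10.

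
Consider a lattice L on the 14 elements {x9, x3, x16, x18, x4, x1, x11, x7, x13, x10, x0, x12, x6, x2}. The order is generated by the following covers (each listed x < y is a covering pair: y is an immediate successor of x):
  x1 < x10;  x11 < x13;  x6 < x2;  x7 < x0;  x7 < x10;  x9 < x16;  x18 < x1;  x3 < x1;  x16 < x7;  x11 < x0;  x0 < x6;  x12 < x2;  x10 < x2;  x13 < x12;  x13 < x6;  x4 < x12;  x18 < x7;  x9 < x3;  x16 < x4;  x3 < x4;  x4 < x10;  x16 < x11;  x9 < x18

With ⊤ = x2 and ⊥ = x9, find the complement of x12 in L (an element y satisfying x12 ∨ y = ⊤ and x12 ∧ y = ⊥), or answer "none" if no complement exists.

x18

Need y with x12 ∨ y = x2 and x12 ∧ y = x9.
Checking each element gives: x18.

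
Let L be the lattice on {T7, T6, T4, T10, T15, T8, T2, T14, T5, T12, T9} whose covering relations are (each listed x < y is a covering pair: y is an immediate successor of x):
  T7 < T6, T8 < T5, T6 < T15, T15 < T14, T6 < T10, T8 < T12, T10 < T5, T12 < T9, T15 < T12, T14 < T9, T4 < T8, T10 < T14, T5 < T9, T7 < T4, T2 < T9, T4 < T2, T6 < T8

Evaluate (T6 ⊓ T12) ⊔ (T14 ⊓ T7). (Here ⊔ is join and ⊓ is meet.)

T6 ∧ T12 = T6
T14 ∧ T7 = T7
T6 ∨ T7 = T6

T6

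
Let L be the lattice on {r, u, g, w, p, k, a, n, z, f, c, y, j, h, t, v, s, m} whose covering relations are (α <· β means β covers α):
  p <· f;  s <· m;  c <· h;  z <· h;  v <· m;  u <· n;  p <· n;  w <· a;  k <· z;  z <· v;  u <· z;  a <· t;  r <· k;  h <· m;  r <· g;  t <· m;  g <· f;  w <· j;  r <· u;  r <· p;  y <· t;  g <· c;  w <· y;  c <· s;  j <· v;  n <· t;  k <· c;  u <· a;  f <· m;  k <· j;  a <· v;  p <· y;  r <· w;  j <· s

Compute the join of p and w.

y

Common upper bounds of {p, w}: m, t, y.
The least among these is y.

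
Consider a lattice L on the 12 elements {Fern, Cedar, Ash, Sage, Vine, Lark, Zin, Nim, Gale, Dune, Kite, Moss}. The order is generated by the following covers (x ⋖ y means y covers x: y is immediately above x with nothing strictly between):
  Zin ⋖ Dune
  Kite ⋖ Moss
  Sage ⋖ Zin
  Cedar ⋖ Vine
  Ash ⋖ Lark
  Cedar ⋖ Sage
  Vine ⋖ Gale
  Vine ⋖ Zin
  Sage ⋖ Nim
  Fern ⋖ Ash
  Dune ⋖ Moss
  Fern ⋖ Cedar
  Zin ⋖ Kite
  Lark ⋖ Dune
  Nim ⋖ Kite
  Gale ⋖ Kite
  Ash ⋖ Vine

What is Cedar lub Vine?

Vine

Common upper bounds of {Cedar, Vine}: Dune, Gale, Kite, Moss, Vine, Zin.
The least among these is Vine.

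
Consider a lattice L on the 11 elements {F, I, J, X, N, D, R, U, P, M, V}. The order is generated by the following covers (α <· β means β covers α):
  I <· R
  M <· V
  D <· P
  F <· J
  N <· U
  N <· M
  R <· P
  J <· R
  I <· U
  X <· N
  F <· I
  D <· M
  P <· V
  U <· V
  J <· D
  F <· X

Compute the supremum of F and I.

Common upper bounds of {F, I}: I, P, R, U, V.
The least among these is I.

I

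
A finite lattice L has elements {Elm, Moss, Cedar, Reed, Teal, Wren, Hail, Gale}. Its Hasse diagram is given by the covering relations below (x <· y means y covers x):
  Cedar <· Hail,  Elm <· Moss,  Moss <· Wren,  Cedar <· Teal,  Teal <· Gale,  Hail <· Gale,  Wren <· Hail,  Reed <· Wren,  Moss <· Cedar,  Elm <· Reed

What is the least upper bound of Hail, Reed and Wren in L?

Hail

Common upper bounds of {Hail, Reed, Wren}: Gale, Hail.
The least among these is Hail.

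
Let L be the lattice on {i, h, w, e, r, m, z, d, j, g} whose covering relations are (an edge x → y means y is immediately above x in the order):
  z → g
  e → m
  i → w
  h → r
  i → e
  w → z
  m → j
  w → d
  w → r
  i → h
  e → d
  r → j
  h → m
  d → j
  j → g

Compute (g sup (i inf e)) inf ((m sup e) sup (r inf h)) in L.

m

i ∧ e = i
g ∨ i = g
m ∨ e = m
r ∧ h = h
m ∨ h = m
g ∧ m = m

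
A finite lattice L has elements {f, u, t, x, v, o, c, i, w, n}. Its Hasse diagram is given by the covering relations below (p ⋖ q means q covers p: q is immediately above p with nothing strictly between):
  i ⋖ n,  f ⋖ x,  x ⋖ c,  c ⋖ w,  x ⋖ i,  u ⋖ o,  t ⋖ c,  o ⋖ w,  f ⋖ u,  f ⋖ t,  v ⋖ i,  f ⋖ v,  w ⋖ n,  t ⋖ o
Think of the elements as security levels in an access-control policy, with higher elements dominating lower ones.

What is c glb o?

t

Common lower bounds of {c, o}: f, t.
The greatest among these is t.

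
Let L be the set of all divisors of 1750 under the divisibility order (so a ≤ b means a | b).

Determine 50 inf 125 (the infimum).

In the divisibility order, the meet is the greatest common divisor: gcd(50, 125) = 25.

25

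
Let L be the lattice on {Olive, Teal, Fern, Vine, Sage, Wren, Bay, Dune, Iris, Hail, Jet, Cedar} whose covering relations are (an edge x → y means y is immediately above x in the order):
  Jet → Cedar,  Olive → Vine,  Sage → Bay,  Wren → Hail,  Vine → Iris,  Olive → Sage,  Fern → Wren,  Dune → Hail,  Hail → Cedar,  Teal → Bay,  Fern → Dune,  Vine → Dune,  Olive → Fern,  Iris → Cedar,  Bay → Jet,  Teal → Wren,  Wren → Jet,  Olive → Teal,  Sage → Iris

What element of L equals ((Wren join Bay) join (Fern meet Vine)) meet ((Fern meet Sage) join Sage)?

Sage

Wren ∨ Bay = Jet
Fern ∧ Vine = Olive
Jet ∨ Olive = Jet
Fern ∧ Sage = Olive
Olive ∨ Sage = Sage
Jet ∧ Sage = Sage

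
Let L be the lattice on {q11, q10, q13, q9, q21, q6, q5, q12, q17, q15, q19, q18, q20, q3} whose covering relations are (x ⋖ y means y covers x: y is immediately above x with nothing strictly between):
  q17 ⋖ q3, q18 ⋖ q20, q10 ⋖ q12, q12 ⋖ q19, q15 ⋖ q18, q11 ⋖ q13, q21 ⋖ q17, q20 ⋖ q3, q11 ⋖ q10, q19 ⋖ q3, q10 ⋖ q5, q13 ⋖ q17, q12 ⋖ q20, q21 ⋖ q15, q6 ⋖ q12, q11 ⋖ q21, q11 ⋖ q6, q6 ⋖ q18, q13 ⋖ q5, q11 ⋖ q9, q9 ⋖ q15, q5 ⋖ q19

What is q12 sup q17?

Common upper bounds of {q12, q17}: q3.
The least among these is q3.

q3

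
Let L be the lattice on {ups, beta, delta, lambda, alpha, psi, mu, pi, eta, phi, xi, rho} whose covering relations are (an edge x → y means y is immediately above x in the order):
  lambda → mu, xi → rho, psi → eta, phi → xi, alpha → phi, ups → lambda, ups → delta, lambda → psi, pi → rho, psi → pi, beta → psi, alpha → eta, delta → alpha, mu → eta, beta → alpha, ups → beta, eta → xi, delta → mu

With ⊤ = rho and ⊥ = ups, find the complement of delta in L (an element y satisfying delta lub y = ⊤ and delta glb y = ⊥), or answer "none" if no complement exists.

Need y with delta ∨ y = rho and delta ∧ y = ups.
Checking each element gives: pi.

pi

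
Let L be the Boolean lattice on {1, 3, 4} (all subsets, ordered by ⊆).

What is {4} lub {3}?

{3,4}

Under ⊆, join is union: {4} ∪ {3} = {3,4}.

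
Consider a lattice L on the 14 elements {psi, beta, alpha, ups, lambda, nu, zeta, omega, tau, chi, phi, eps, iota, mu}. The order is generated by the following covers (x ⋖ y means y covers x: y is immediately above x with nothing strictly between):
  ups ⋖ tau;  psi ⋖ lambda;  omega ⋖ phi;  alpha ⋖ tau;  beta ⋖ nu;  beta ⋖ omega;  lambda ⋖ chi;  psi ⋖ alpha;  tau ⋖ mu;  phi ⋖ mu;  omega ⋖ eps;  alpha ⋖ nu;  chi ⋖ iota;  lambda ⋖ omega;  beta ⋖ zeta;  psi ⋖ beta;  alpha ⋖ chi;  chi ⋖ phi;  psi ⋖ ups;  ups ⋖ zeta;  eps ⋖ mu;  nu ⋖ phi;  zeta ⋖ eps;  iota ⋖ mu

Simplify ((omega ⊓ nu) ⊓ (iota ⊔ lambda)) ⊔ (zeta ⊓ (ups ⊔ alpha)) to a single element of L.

ups

omega ∧ nu = beta
iota ∨ lambda = iota
beta ∧ iota = psi
ups ∨ alpha = tau
zeta ∧ tau = ups
psi ∨ ups = ups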